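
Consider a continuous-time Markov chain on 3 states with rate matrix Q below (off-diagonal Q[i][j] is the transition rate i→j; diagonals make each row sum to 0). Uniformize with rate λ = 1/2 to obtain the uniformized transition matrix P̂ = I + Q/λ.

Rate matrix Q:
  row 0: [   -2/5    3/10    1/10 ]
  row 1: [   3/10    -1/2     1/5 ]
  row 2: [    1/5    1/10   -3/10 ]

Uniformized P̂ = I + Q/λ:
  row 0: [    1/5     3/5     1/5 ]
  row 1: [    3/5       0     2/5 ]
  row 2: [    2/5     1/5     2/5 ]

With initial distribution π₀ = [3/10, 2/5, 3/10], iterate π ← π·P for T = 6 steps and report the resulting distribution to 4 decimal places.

π = [0.3814, 0.2955, 0.3231]

t=0: π = [0.3000, 0.4000, 0.3000]
t=1: π = [0.4200, 0.2400, 0.3400]
t=2: π = [0.3640, 0.3200, 0.3160]
t=3: π = [0.3912, 0.2816, 0.3272]
t=4: π = [0.3781, 0.3002, 0.3218]
t=5: π = [0.3844, 0.2912, 0.3244]
t=6: π = [0.3814, 0.2955, 0.3231]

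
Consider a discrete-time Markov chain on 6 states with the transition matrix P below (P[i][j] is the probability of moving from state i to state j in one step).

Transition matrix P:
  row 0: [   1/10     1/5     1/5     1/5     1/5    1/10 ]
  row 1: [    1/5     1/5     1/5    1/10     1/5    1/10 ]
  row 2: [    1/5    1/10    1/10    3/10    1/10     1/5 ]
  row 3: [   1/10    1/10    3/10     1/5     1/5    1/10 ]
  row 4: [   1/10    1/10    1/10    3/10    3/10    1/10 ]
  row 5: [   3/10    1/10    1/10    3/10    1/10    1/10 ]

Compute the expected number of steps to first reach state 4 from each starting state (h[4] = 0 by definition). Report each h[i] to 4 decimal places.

First-step conditioning: h[4] = 0; for i ≠ 4, h[i] = 1 + Σ_k P[i][k]·h[k].
  h[0] = 1 + 1/10·h[0] + 1/5·h[1] + 1/5·h[2] + 1/5·h[3] + 1/10·h[5]
  h[1] = 1 + 1/5·h[0] + 1/5·h[1] + 1/5·h[2] + 1/10·h[3] + 1/10·h[5]
  h[2] = 1 + 1/5·h[0] + 1/10·h[1] + 1/10·h[2] + 3/10·h[3] + 1/5·h[5]
  h[3] = 1 + 1/10·h[0] + 1/10·h[1] + 3/10·h[2] + 1/5·h[3] + 1/10·h[5]
  h[5] = 1 + 3/10·h[0] + 1/10·h[1] + 1/10·h[2] + 3/10·h[3] + 1/10·h[5]
Solving the 5×5 linear system over states ≠ 4 gives exactly h = [988/167, 987/167, 1087/167, 998/167, 0, 1078/167] (h[4] = 0 is the target).

h = [5.9162, 5.9102, 6.5090, 5.9760, 0.0000, 6.4551]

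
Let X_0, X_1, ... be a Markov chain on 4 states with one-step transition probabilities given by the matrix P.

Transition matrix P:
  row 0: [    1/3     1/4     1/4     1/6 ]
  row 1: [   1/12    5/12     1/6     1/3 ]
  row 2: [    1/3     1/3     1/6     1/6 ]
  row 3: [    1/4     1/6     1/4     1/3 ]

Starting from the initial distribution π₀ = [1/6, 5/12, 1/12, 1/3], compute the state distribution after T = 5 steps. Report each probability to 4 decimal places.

t=0: π = [0.1667, 0.4167, 0.0833, 0.3333]
t=1: π = [0.2014, 0.2986, 0.2083, 0.2917]
t=2: π = [0.2344, 0.2928, 0.2078, 0.2650]
t=3: π = [0.2380, 0.2940, 0.2083, 0.2596]
t=4: π = [0.2382, 0.2947, 0.2081, 0.2589]
t=5: π = [0.2381, 0.2949, 0.2081, 0.2589]

π = [0.2381, 0.2949, 0.2081, 0.2589]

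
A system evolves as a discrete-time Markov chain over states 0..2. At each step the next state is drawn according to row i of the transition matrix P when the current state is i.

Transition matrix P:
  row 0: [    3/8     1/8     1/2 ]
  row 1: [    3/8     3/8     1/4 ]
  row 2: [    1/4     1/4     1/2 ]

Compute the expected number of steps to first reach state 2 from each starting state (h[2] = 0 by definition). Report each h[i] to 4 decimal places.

First-step conditioning: h[2] = 0; for i ≠ 2, h[i] = 1 + Σ_k P[i][k]·h[k].
  h[0] = 1 + 3/8·h[0] + 1/8·h[1]
  h[1] = 1 + 3/8·h[0] + 3/8·h[1]
Solving the 2×2 linear system over states ≠ 2 gives exactly h = [24/11, 32/11, 0] (h[2] = 0 is the target).

h = [2.1818, 2.9091, 0.0000]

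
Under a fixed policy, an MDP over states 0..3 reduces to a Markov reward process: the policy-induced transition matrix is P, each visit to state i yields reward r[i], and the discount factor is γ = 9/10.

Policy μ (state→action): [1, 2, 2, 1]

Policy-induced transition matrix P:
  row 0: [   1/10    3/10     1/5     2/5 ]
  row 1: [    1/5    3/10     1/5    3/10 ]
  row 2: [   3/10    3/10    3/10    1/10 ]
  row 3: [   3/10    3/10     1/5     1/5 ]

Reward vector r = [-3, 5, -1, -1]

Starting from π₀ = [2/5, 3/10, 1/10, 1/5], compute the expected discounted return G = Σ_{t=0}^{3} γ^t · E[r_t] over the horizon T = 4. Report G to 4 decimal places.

t=0: π = [0.4000, 0.3000, 0.1000, 0.2000], E[r] = 0.0000, γ^t·E[r] = 0.000000, running G = 0.000000
t=1: π = [0.1900, 0.3000, 0.2100, 0.3000], E[r] = 0.4200, γ^t·E[r] = 0.378000, running G = 0.378000
t=2: π = [0.2320, 0.3000, 0.2210, 0.2470], E[r] = 0.3360, γ^t·E[r] = 0.272160, running G = 0.650160
t=3: π = [0.2236, 0.3000, 0.2221, 0.2543], E[r] = 0.3528, γ^t·E[r] = 0.257191, running G = 0.907351

G = 0.9074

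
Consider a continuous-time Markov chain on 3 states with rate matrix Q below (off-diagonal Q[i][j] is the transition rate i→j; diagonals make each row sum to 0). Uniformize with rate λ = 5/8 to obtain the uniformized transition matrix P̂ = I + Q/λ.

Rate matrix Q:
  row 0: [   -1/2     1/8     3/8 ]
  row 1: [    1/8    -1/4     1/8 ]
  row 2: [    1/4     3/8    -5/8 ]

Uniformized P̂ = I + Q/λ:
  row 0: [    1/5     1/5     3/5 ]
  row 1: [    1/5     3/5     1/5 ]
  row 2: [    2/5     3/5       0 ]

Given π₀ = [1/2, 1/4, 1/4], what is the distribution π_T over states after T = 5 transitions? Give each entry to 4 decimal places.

π = [0.2492, 0.4990, 0.2518]

t=0: π = [0.5000, 0.2500, 0.2500]
t=1: π = [0.2500, 0.4000, 0.3500]
t=2: π = [0.2700, 0.5000, 0.2300]
t=3: π = [0.2460, 0.4920, 0.2620]
t=4: π = [0.2524, 0.5016, 0.2460]
t=5: π = [0.2492, 0.4990, 0.2518]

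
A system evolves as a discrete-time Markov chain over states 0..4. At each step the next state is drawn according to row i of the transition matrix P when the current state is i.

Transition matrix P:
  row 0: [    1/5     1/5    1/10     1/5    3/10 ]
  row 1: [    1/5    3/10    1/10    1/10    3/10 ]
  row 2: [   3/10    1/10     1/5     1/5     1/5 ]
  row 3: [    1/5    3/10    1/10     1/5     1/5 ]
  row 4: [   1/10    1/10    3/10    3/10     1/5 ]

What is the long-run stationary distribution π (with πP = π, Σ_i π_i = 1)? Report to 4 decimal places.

Balance equations π_j = Σ_i π_i·P[i][j]:
  π_0 = 1/5·π_0 + 1/5·π_1 + 3/10·π_2 + 1/5·π_3 + 1/10·π_4
  π_1 = 1/5·π_0 + 3/10·π_1 + 1/10·π_2 + 3/10·π_3 + 1/10·π_4
  π_2 = 1/10·π_0 + 1/10·π_1 + 1/5·π_2 + 1/10·π_3 + 3/10·π_4
  π_3 = 1/5·π_0 + 1/10·π_1 + 1/5·π_2 + 1/5·π_3 + 3/10·π_4
  normalize: π_0 + π_1 + π_2 + π_3 + π_4 = 1
Solving the linear system gives exactly π = [1787/9283, 1857/9283, 1525/9283, 1893/9283, 2221/9283].

π = [0.1925, 0.2000, 0.1643, 0.2039, 0.2393]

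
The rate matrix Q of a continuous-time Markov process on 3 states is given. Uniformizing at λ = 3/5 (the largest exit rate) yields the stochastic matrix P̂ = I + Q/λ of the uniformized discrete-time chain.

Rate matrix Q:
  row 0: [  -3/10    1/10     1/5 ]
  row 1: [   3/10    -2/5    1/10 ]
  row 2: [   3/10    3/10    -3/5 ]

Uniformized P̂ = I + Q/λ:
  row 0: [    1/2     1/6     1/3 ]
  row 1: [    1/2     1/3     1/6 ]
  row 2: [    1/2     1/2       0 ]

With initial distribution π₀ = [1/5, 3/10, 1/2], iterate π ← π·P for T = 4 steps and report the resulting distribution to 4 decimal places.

π = [0.5000, 0.2853, 0.2147]

t=0: π = [0.2000, 0.3000, 0.5000]
t=1: π = [0.5000, 0.3833, 0.1167]
t=2: π = [0.5000, 0.2694, 0.2306]
t=3: π = [0.5000, 0.2884, 0.2116]
t=4: π = [0.5000, 0.2853, 0.2147]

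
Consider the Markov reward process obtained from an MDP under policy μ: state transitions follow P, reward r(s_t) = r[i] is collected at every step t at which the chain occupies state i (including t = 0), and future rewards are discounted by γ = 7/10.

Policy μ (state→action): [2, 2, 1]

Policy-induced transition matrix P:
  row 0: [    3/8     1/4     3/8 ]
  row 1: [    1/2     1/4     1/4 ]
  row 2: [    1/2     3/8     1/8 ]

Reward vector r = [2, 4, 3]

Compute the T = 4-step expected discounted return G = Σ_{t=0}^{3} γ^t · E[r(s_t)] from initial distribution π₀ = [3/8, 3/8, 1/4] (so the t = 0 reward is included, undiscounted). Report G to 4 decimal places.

G = 7.3452

t=0: π = [0.3750, 0.3750, 0.2500], E[r] = 3.0000, γ^t·E[r] = 3.000000, running G = 3.000000
t=1: π = [0.4531, 0.2813, 0.2656], E[r] = 2.8281, γ^t·E[r] = 1.979688, running G = 4.979688
t=2: π = [0.4434, 0.2832, 0.2734], E[r] = 2.8398, γ^t·E[r] = 1.391523, running G = 6.371211
t=3: π = [0.4446, 0.2842, 0.2712], E[r] = 2.8396, γ^t·E[r] = 0.973983, running G = 7.345194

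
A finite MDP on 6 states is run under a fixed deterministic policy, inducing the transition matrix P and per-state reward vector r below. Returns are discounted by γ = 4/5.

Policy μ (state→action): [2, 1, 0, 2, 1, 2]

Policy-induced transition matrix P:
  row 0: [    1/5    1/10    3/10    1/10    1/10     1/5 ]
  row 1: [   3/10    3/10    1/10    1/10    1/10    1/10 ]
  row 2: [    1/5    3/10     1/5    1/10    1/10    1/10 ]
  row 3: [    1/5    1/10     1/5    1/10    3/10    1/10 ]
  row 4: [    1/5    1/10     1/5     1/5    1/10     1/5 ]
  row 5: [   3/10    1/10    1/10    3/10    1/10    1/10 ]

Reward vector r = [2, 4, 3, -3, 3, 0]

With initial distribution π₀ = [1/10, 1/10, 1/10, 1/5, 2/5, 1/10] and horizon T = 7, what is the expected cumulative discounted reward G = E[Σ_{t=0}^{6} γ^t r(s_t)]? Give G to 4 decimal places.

t=0: π = [0.1000, 0.1000, 0.1000, 0.2000, 0.4000, 0.1000], E[r] = 1.5000, γ^t·E[r] = 1.500000, running G = 1.500000
t=1: π = [0.2200, 0.1400, 0.1900, 0.1600, 0.1400, 0.1500], E[r] = 1.5100, γ^t·E[r] = 1.208000, running G = 2.708000
t=2: π = [0.2290, 0.1660, 0.1930, 0.1440, 0.1320, 0.1360], E[r] = 1.6650, γ^t·E[r] = 1.065600, running G = 3.773600
t=3: π = [0.2302, 0.1718, 0.1927, 0.1404, 0.1288, 0.1361], E[r] = 1.6909, γ^t·E[r] = 0.865741, running G = 4.639341
t=4: π = [0.2308, 0.1729, 0.1922, 0.1401, 0.1281, 0.1359], E[r] = 1.6938, γ^t·E[r] = 0.693785, running G = 5.333125
t=5: π = [0.2309, 0.1730, 0.1922, 0.1400, 0.1280, 0.1359], E[r] = 1.6946, γ^t·E[r] = 0.555272, running G = 5.888398
t=6: π = [0.2309, 0.1730, 0.1922, 0.1400, 0.1280, 0.1359], E[r] = 1.6946, γ^t·E[r] = 0.444231, running G = 6.332629

G = 6.3326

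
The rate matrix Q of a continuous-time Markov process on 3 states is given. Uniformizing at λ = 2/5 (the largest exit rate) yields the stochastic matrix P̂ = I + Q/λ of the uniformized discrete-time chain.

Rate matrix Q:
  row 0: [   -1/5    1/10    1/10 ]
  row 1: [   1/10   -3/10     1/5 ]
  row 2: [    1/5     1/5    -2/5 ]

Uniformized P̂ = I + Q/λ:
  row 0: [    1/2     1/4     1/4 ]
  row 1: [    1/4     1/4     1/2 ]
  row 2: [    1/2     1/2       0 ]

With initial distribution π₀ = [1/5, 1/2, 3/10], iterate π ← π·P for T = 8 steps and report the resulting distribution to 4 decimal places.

t=0: π = [0.2000, 0.5000, 0.3000]
t=1: π = [0.3750, 0.3250, 0.3000]
t=2: π = [0.4188, 0.3250, 0.2563]
t=3: π = [0.4188, 0.3141, 0.2672]
t=4: π = [0.4215, 0.3168, 0.2617]
t=5: π = [0.4208, 0.3154, 0.2638]
t=6: π = [0.4211, 0.3159, 0.2629]
t=7: π = [0.4210, 0.3157, 0.2633]
t=8: π = [0.4211, 0.3158, 0.2631]

π = [0.4211, 0.3158, 0.2631]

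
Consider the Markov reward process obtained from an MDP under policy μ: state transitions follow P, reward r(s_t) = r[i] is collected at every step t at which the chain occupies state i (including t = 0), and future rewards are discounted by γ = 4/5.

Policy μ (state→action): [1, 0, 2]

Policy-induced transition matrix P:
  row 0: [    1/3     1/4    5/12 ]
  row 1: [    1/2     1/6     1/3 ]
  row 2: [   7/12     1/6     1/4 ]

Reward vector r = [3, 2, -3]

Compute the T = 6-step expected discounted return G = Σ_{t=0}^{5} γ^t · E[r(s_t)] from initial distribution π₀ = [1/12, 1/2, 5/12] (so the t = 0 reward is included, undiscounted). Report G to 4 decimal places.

G = 2.1616

t=0: π = [0.0833, 0.5000, 0.4167], E[r] = 0.0000, γ^t·E[r] = 0.000000, running G = 0.000000
t=1: π = [0.5208, 0.1736, 0.3056], E[r] = 0.9931, γ^t·E[r] = 0.794444, running G = 0.794444
t=2: π = [0.4387, 0.2101, 0.3513], E[r] = 0.6823, γ^t·E[r] = 0.436667, running G = 1.231111
t=3: π = [0.4562, 0.2032, 0.3406], E[r] = 0.7531, γ^t·E[r] = 0.385580, running G = 1.616691
t=4: π = [0.4524, 0.2047, 0.3430], E[r] = 0.7375, γ^t·E[r] = 0.302099, running G = 1.918790
t=5: π = [0.4532, 0.2044, 0.3424], E[r] = 0.7409, γ^t·E[r] = 0.242791, running G = 2.161581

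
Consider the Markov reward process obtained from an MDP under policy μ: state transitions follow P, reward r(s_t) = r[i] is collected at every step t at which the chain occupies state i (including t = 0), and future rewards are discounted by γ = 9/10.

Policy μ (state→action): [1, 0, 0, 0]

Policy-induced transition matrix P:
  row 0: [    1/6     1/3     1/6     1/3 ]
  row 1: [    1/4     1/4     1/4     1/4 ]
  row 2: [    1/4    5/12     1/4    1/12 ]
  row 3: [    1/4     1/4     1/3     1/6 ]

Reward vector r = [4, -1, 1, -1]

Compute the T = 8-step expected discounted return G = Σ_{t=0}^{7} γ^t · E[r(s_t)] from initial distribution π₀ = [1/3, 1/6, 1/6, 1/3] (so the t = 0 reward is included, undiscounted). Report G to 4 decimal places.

t=0: π = [0.3333, 0.1667, 0.1667, 0.3333], E[r] = 1.0000, γ^t·E[r] = 1.000000, running G = 1.000000
t=1: π = [0.2222, 0.3056, 0.2500, 0.2222], E[r] = 0.6111, γ^t·E[r] = 0.550000, running G = 1.550000
t=2: π = [0.2315, 0.3102, 0.2500, 0.2083], E[r] = 0.6574, γ^t·E[r] = 0.532500, running G = 2.082500
t=3: π = [0.2307, 0.3110, 0.2481, 0.2103], E[r] = 0.6497, γ^t·E[r] = 0.473625, running G = 2.556125
t=4: π = [0.2308, 0.3106, 0.2483, 0.2104], E[r] = 0.6505, γ^t·E[r] = 0.426769, running G = 2.982894
t=5: π = [0.2308, 0.3106, 0.2483, 0.2103], E[r] = 0.6504, γ^t·E[r] = 0.384079, running G = 3.366973
t=6: π = [0.2308, 0.3106, 0.2483, 0.2103], E[r] = 0.6504, γ^t·E[r] = 0.345669, running G = 3.712642
t=7: π = [0.2308, 0.3106, 0.2483, 0.2103], E[r] = 0.6504, γ^t·E[r] = 0.311103, running G = 4.023745

G = 4.0237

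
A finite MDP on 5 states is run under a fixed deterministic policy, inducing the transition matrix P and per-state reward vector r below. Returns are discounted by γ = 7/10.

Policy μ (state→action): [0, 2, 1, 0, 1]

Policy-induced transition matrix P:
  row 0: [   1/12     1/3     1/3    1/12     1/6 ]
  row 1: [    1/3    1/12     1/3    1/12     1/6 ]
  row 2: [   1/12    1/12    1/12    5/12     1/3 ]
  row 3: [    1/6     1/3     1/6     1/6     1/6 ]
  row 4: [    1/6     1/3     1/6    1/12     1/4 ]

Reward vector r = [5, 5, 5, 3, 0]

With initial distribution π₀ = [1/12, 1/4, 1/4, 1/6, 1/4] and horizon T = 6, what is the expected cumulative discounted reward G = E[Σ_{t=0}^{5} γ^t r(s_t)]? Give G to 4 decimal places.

G = 10.2849

t=0: π = [0.0833, 0.2500, 0.2500, 0.1667, 0.2500], E[r] = 3.4167, γ^t·E[r] = 3.416667, running G = 3.416667
t=1: π = [0.1806, 0.2083, 0.2014, 0.1806, 0.2292], E[r] = 3.4931, γ^t·E[r] = 2.445139, running G = 5.861806
t=2: π = [0.1696, 0.2309, 0.2147, 0.1655, 0.2193], E[r] = 3.5723, γ^t·E[r] = 1.750446, running G = 7.612251
t=3: π = [0.1731, 0.2219, 0.2155, 0.1687, 0.2207], E[r] = 3.5590, γ^t·E[r] = 1.220730, running G = 8.832981
t=4: π = [0.1713, 0.2240, 0.2146, 0.1692, 0.2210], E[r] = 3.5566, γ^t·E[r] = 0.853948, running G = 9.686930
t=5: π = [0.1718, 0.2237, 0.2147, 0.1690, 0.2208], E[r] = 3.5579, γ^t·E[r] = 0.597975, running G = 10.284905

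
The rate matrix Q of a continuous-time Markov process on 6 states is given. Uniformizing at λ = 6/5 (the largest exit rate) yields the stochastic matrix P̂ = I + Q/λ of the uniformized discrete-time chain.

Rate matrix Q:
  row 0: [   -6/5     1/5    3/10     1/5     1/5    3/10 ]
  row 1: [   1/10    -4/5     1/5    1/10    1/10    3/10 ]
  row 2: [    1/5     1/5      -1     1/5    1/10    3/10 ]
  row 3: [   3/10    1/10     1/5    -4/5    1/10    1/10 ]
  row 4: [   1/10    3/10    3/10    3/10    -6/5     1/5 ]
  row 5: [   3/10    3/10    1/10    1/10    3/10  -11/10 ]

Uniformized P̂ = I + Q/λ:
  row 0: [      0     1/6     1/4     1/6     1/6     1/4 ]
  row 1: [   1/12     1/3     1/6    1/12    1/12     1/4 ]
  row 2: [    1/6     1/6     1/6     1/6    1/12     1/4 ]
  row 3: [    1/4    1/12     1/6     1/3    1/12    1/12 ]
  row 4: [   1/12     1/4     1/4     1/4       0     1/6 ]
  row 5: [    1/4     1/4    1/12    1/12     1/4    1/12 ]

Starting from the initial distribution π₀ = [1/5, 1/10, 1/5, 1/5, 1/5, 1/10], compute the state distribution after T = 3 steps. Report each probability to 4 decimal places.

t=0: π = [0.2000, 0.1000, 0.2000, 0.2000, 0.2000, 0.1000]
t=1: π = [0.1333, 0.1917, 0.1917, 0.2000, 0.1000, 0.1833]
t=2: π = [0.1521, 0.2056, 0.1708, 0.1771, 0.1167, 0.1778]
t=3: π = [0.1440, 0.2107, 0.1742, 0.1740, 0.1159, 0.1811]

π = [0.1440, 0.2107, 0.1742, 0.1740, 0.1159, 0.1811]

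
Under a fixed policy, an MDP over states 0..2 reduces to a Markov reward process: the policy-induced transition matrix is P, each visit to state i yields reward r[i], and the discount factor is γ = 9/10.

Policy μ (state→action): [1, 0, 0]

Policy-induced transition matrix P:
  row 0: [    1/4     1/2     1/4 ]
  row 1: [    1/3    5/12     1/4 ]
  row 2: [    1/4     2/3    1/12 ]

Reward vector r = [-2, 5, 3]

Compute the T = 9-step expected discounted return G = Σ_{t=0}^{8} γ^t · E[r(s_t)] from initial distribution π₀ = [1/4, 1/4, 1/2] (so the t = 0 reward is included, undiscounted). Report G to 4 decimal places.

G = 15.4092

t=0: π = [0.2500, 0.2500, 0.5000], E[r] = 2.2500, γ^t·E[r] = 2.250000, running G = 2.250000
t=1: π = [0.2708, 0.5625, 0.1667], E[r] = 2.7708, γ^t·E[r] = 2.493750, running G = 4.743750
t=2: π = [0.2969, 0.4809, 0.2222], E[r] = 2.4774, γ^t·E[r] = 2.006719, running G = 6.750469
t=3: π = [0.2901, 0.4970, 0.2130], E[r] = 2.5435, γ^t·E[r] = 1.854246, running G = 8.604715
t=4: π = [0.2914, 0.4941, 0.2145], E[r] = 2.5311, γ^t·E[r] = 1.660650, running G = 10.265365
t=5: π = [0.2912, 0.4946, 0.2142], E[r] = 2.5333, γ^t·E[r] = 1.495882, running G = 11.761247
t=6: π = [0.2912, 0.4945, 0.2143], E[r] = 2.5329, γ^t·E[r] = 1.346094, running G = 13.107340
t=7: π = [0.2912, 0.4945, 0.2143], E[r] = 2.5330, γ^t·E[r] = 1.211515, running G = 14.318855
t=8: π = [0.2912, 0.4945, 0.2143], E[r] = 2.5330, γ^t·E[r] = 1.090359, running G = 15.409214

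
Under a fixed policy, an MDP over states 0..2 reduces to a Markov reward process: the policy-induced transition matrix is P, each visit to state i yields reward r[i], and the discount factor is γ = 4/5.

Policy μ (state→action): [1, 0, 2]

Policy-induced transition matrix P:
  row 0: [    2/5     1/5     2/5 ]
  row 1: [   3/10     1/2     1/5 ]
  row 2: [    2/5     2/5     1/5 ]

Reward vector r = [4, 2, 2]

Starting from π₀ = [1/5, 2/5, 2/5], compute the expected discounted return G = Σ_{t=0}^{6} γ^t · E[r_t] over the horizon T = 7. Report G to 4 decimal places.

t=0: π = [0.2000, 0.4000, 0.4000], E[r] = 2.4000, γ^t·E[r] = 2.400000, running G = 2.400000
t=1: π = [0.3600, 0.4000, 0.2400], E[r] = 2.7200, γ^t·E[r] = 2.176000, running G = 4.576000
t=2: π = [0.3600, 0.3680, 0.2720], E[r] = 2.7200, γ^t·E[r] = 1.740800, running G = 6.316800
t=3: π = [0.3632, 0.3648, 0.2720], E[r] = 2.7264, γ^t·E[r] = 1.395917, running G = 7.712717
t=4: π = [0.3635, 0.3638, 0.2726], E[r] = 2.7270, γ^t·E[r] = 1.116996, running G = 8.829712
t=5: π = [0.3636, 0.3637, 0.2727], E[r] = 2.7272, γ^t·E[r] = 0.893659, running G = 9.723372
t=6: π = [0.3636, 0.3636, 0.2727], E[r] = 2.7273, γ^t·E[r] = 0.714936, running G = 10.438308

G = 10.4383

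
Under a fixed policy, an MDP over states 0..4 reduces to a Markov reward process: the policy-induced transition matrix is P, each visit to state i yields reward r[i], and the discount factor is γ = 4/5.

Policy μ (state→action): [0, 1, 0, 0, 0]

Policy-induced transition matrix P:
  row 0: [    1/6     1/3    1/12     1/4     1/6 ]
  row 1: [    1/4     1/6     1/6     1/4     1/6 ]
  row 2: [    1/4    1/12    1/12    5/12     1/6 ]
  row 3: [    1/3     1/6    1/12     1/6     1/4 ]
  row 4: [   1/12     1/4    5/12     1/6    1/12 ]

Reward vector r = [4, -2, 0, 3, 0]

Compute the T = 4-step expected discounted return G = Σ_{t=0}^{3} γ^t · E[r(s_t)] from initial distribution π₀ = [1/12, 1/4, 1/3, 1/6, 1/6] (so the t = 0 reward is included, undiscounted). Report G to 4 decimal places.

t=0: π = [0.0833, 0.2500, 0.3333, 0.1667, 0.1667], E[r] = 0.3333, γ^t·E[r] = 0.333333, running G = 0.333333
t=1: π = [0.2292, 0.1667, 0.1597, 0.2778, 0.1667], E[r] = 1.4167, γ^t·E[r] = 1.133333, running G = 1.466667
t=2: π = [0.2263, 0.2054, 0.1528, 0.2396, 0.1759], E[r] = 1.2130, γ^t·E[r] = 0.776296, running G = 2.242963
t=3: π = [0.2218, 0.2063, 0.1591, 0.2408, 0.1720], E[r] = 1.1970, γ^t·E[r] = 0.612889, running G = 2.855852

G = 2.8559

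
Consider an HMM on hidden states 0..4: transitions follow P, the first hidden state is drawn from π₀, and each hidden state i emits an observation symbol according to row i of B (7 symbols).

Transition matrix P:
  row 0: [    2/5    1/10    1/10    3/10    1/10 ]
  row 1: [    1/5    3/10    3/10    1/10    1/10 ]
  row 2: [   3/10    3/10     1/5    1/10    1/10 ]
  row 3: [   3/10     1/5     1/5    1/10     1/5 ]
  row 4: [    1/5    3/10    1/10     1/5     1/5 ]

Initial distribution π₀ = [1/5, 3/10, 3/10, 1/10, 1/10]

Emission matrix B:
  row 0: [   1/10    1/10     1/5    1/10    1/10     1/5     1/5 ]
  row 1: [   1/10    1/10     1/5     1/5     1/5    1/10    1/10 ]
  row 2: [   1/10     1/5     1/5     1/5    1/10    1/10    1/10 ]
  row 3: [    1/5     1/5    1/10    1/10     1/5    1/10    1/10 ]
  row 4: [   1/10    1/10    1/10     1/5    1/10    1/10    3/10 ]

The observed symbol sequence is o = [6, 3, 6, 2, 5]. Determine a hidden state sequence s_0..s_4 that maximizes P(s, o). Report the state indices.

path = [0, 0, 0, 0, 0]

t=0: δ = [4.000e-02, 3.000e-02, 3.000e-02, 1.000e-02, 3.000e-02]  (obs o_0=6)
t=1: δ = [1.600e-03, 1.800e-03, 1.800e-03, 1.200e-03, 1.200e-03]  ψ = [0, 1, 1, 0, 4]  (obs o_1=3)
t=2: δ = [1.280e-04, 5.400e-05, 5.400e-05, 4.800e-05, 7.200e-05]  ψ = [0, 1, 1, 0, 3]  (obs o_2=6)
t=3: δ = [1.024e-05, 4.320e-06, 3.240e-06, 3.840e-06, 1.440e-06]  ψ = [0, 4, 1, 0, 4]  (obs o_3=2)
t=4: δ = [8.192e-07, 1.296e-07, 1.296e-07, 3.072e-07, 1.024e-07]  ψ = [0, 1, 1, 0, 0]  (obs o_4=5)
backtrack: best end state = 0; path = [0, 0, 0, 0, 0]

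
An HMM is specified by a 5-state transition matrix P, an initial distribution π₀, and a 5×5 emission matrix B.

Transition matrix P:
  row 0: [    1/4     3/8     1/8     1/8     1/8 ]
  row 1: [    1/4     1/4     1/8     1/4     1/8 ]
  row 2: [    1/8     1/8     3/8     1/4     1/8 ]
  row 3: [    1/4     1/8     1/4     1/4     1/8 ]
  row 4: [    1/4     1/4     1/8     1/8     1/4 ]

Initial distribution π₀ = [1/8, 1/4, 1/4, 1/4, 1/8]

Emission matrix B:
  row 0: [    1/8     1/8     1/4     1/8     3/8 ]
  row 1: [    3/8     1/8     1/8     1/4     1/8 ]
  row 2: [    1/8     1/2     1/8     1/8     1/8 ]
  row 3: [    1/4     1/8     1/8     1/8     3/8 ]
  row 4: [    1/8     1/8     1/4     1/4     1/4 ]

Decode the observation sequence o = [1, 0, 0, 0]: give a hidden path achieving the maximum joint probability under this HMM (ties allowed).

t=0: δ = [1.562e-02, 3.125e-02, 1.250e-01, 3.125e-02, 1.562e-02]  (obs o_0=1)
t=1: δ = [1.953e-03, 5.859e-03, 5.859e-03, 7.812e-03, 1.953e-03]  ψ = [2, 2, 2, 2, 2]  (obs o_1=0)
t=2: δ = [2.441e-04, 5.493e-04, 2.747e-04, 4.883e-04, 1.221e-04]  ψ = [3, 1, 2, 3, 3]  (obs o_2=0)
t=3: δ = [1.717e-05, 5.150e-05, 1.526e-05, 3.433e-05, 8.583e-06]  ψ = [1, 1, 3, 1, 1]  (obs o_3=0)
backtrack: best end state = 1; path = [2, 1, 1, 1]

path = [2, 1, 1, 1]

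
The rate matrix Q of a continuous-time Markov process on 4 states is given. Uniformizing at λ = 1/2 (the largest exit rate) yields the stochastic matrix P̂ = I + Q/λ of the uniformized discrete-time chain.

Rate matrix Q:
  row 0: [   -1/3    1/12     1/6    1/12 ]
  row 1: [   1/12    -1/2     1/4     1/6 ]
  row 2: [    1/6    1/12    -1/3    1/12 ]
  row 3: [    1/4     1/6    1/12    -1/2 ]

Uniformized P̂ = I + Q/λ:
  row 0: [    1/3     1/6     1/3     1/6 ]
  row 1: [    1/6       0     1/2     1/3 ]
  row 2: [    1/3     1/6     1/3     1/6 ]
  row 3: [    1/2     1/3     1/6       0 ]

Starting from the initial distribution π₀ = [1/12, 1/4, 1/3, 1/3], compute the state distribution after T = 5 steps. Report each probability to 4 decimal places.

π = [0.3335, 0.1668, 0.3332, 0.1665]

t=0: π = [0.0833, 0.2500, 0.3333, 0.3333]
t=1: π = [0.3472, 0.1806, 0.3194, 0.1528]
t=2: π = [0.3287, 0.1620, 0.3380, 0.1713]
t=3: π = [0.3349, 0.1682, 0.3318, 0.1651]
t=4: π = [0.3328, 0.1662, 0.3338, 0.1672]
t=5: π = [0.3335, 0.1668, 0.3332, 0.1665]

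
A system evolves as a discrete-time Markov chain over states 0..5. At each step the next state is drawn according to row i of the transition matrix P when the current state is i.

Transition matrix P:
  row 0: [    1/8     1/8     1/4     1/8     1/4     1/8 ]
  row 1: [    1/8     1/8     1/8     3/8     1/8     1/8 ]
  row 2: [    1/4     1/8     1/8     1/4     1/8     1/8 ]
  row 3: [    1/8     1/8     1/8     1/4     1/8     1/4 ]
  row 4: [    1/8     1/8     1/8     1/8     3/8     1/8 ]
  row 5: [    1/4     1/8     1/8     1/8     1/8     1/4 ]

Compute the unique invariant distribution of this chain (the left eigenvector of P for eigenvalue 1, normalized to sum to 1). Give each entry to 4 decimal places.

π = [0.1646, 0.1250, 0.1456, 0.1994, 0.1941, 0.1713]

Balance equations π_j = Σ_i π_i·P[i][j]:
  π_0 = 1/8·π_0 + 1/8·π_1 + 1/4·π_2 + 1/8·π_3 + 1/8·π_4 + 1/4·π_5
  π_1 = 1/8·π_0 + 1/8·π_1 + 1/8·π_2 + 1/8·π_3 + 1/8·π_4 + 1/8·π_5
  π_2 = 1/4·π_0 + 1/8·π_1 + 1/8·π_2 + 1/8·π_3 + 1/8·π_4 + 1/8·π_5
  π_3 = 1/8·π_0 + 3/8·π_1 + 1/4·π_2 + 1/4·π_3 + 1/8·π_4 + 1/8·π_5
  π_4 = 1/4·π_0 + 1/8·π_1 + 1/8·π_2 + 1/8·π_3 + 3/8·π_4 + 1/8·π_5
  normalize: π_0 + π_1 + π_2 + π_3 + π_4 + π_5 = 1
Solving the linear system gives exactly π = [254/1543, 1/8, 1797/12344, 2461/12344, 599/3086, 2115/12344].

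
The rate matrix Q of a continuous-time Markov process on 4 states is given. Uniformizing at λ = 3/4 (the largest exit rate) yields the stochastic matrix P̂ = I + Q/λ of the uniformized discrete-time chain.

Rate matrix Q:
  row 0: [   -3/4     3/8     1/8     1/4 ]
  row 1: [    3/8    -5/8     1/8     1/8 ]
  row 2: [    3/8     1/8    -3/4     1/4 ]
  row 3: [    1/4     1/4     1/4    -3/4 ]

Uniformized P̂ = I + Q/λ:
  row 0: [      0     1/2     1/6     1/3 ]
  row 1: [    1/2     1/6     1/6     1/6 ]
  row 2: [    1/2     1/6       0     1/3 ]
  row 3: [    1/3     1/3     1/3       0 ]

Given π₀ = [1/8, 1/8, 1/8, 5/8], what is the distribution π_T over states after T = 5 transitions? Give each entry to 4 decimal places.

t=0: π = [0.1250, 0.1250, 0.1250, 0.6250]
t=1: π = [0.3333, 0.3125, 0.2500, 0.1042]
t=2: π = [0.3160, 0.2951, 0.1424, 0.2465]
t=3: π = [0.3009, 0.3131, 0.1840, 0.2020]
t=4: π = [0.3159, 0.3006, 0.1697, 0.2138]
t=5: π = [0.3064, 0.3076, 0.1740, 0.2120]

π = [0.3064, 0.3076, 0.1740, 0.2120]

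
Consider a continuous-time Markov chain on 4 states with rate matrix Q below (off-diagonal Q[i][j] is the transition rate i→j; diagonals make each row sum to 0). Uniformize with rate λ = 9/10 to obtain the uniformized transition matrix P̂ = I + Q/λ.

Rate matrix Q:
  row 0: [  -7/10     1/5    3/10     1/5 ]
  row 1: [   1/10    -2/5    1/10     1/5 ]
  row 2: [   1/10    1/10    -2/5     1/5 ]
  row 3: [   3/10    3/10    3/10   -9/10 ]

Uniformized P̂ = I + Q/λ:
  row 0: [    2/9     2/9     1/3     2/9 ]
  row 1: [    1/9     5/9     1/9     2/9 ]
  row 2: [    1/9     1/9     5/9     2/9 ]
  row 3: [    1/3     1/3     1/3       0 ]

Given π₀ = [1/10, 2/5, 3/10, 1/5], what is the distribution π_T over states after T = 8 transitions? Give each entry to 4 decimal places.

π = [0.1705, 0.3069, 0.3408, 0.1818]

t=0: π = [0.1000, 0.4000, 0.3000, 0.2000]
t=1: π = [0.1667, 0.3444, 0.3111, 0.1778]
t=2: π = [0.1691, 0.3222, 0.3259, 0.1827]
t=3: π = [0.1705, 0.3137, 0.3342, 0.1816]
t=4: π = [0.1704, 0.3098, 0.3379, 0.1819]
t=5: π = [0.1705, 0.3082, 0.3396, 0.1818]
t=6: π = [0.1705, 0.3074, 0.3403, 0.1818]
t=7: π = [0.1705, 0.3071, 0.3406, 0.1818]
t=8: π = [0.1705, 0.3069, 0.3408, 0.1818]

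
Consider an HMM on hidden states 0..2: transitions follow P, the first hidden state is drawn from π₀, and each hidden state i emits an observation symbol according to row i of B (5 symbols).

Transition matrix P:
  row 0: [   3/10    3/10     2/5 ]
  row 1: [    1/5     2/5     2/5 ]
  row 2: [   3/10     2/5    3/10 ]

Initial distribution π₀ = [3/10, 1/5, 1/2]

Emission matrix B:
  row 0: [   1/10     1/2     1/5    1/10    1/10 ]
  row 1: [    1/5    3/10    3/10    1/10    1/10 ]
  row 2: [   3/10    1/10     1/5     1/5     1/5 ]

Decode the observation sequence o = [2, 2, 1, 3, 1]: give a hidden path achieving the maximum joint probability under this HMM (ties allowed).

path = [2, 1, 1, 2, 0]

t=0: δ = [6.000e-02, 6.000e-02, 1.000e-01]  (obs o_0=2)
t=1: δ = [6.000e-03, 1.200e-02, 6.000e-03]  ψ = [2, 2, 2]  (obs o_1=2)
t=2: δ = [1.200e-03, 1.440e-03, 4.800e-04]  ψ = [1, 1, 1]  (obs o_2=1)
t=3: δ = [3.600e-05, 5.760e-05, 1.152e-04]  ψ = [0, 1, 1]  (obs o_3=3)
t=4: δ = [1.728e-05, 1.382e-05, 3.456e-06]  ψ = [2, 2, 2]  (obs o_4=1)
backtrack: best end state = 0; path = [2, 1, 1, 2, 0]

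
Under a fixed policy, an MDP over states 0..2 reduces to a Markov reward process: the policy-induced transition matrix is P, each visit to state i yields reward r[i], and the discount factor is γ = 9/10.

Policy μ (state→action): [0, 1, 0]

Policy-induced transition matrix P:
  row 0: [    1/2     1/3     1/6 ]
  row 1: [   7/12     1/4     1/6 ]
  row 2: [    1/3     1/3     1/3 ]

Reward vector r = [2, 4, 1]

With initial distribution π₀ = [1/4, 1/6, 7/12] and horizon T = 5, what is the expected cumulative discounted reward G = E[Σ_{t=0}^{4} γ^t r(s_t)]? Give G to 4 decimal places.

t=0: π = [0.2500, 0.1667, 0.5833], E[r] = 1.7500, γ^t·E[r] = 1.750000, running G = 1.750000
t=1: π = [0.4167, 0.3194, 0.2639], E[r] = 2.3750, γ^t·E[r] = 2.137500, running G = 3.887500
t=2: π = [0.4826, 0.3067, 0.2106], E[r] = 2.4028, γ^t·E[r] = 1.946250, running G = 5.833750
t=3: π = [0.4905, 0.3078, 0.2018], E[r] = 2.4138, γ^t·E[r] = 1.759641, running G = 7.593391
t=4: π = [0.4920, 0.3077, 0.2003], E[r] = 2.4151, γ^t·E[r] = 1.584531, running G = 9.177921

G = 9.1779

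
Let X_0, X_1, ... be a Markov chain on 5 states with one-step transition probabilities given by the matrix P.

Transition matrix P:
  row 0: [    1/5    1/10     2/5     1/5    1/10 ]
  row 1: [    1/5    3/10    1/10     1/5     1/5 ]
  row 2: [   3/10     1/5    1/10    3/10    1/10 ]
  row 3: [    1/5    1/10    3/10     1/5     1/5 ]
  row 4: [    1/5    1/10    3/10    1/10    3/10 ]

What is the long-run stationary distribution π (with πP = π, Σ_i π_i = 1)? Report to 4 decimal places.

Balance equations π_j = Σ_i π_i·P[i][j]:
  π_0 = 1/5·π_0 + 1/5·π_1 + 3/10·π_2 + 1/5·π_3 + 1/5·π_4
  π_1 = 1/10·π_0 + 3/10·π_1 + 1/5·π_2 + 1/10·π_3 + 1/10·π_4
  π_2 = 2/5·π_0 + 1/10·π_1 + 1/10·π_2 + 3/10·π_3 + 3/10·π_4
  π_3 = 1/5·π_0 + 1/5·π_1 + 3/10·π_2 + 1/5·π_3 + 1/10·π_4
  normalize: π_0 + π_1 + π_2 + π_3 + π_4 = 1
Solving the linear system gives exactly π = [109/486, 151/972, 59/243, 1813/8748, 745/4374].

π = [0.2243, 0.1553, 0.2428, 0.2072, 0.1703]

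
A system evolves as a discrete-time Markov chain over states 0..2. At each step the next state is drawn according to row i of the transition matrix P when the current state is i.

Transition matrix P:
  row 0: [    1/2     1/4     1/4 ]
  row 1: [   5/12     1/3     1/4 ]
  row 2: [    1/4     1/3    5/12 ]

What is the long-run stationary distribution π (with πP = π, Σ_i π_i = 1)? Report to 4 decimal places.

Balance equations π_j = Σ_i π_i·P[i][j]:
  π_0 = 1/2·π_0 + 5/12·π_1 + 1/4·π_2
  π_1 = 1/4·π_0 + 1/3·π_1 + 1/3·π_2
  normalize: π_0 + π_1 + π_2 = 1
Solving the linear system gives exactly π = [2/5, 3/10, 3/10].

π = [0.4000, 0.3000, 0.3000]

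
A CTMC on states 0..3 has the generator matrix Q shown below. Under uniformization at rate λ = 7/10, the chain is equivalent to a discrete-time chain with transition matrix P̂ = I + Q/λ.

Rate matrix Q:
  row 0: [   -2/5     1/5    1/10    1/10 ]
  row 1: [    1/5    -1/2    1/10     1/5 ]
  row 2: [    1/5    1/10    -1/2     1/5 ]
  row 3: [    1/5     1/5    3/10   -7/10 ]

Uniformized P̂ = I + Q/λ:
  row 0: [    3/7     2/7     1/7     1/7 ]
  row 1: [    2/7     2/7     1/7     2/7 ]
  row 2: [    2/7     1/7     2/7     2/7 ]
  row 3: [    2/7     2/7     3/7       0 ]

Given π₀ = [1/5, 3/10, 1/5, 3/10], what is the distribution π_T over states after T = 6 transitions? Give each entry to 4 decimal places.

t=0: π = [0.2000, 0.3000, 0.2000, 0.3000]
t=1: π = [0.3143, 0.2571, 0.2571, 0.1714]
t=2: π = [0.3306, 0.2490, 0.2286, 0.1918]
t=3: π = [0.3329, 0.2531, 0.2303, 0.1837]
t=4: π = [0.3333, 0.2528, 0.2282, 0.1857]
t=5: π = [0.3333, 0.2531, 0.2285, 0.1851]
t=6: π = [0.3333, 0.2531, 0.2284, 0.1852]

π = [0.3333, 0.2531, 0.2284, 0.1852]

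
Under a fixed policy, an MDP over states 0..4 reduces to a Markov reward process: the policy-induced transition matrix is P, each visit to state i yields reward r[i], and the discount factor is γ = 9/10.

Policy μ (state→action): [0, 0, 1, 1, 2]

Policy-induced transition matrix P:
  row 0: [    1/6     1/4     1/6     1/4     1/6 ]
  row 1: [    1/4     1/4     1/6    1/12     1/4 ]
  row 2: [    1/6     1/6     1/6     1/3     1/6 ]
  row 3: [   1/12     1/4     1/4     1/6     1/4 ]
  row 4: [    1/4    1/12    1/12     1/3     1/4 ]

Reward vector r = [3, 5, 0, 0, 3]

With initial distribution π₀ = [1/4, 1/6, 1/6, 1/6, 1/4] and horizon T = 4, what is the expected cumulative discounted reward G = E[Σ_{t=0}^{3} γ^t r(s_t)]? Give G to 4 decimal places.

G = 7.6935

t=0: π = [0.2500, 0.1667, 0.1667, 0.1667, 0.2500], E[r] = 2.3333, γ^t·E[r] = 2.333333, running G = 2.333333
t=1: π = [0.1875, 0.1944, 0.1597, 0.2431, 0.2153], E[r] = 2.1806, γ^t·E[r] = 1.962500, running G = 4.295833
t=2: π = [0.1806, 0.2008, 0.1690, 0.2286, 0.2211], E[r] = 2.2089, γ^t·E[r] = 1.789219, running G = 6.085052
t=3: π = [0.1828, 0.1991, 0.1673, 0.2300, 0.2209], E[r] = 2.2063, γ^t·E[r] = 1.608398, running G = 7.693451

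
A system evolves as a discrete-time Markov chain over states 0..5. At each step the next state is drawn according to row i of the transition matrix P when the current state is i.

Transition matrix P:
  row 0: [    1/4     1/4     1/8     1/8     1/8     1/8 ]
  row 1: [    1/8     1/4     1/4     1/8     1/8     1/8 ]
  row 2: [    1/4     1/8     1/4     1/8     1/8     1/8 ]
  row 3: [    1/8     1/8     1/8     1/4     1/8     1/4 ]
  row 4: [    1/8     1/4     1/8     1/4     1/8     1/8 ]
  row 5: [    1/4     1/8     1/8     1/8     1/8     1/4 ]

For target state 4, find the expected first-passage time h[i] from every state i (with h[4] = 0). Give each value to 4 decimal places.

First-step conditioning: h[4] = 0; for i ≠ 4, h[i] = 1 + Σ_k P[i][k]·h[k].
  h[0] = 1 + 1/4·h[0] + 1/4·h[1] + 1/8·h[2] + 1/8·h[3] + 1/8·h[5]
  h[1] = 1 + 1/8·h[0] + 1/4·h[1] + 1/4·h[2] + 1/8·h[3] + 1/8·h[5]
  h[2] = 1 + 1/4·h[0] + 1/8·h[1] + 1/4·h[2] + 1/8·h[3] + 1/8·h[5]
  h[3] = 1 + 1/8·h[0] + 1/8·h[1] + 1/8·h[2] + 1/4·h[3] + 1/4·h[5]
  h[5] = 1 + 1/4·h[0] + 1/8·h[1] + 1/8·h[2] + 1/8·h[3] + 1/4·h[5]
Solving the 5×5 linear system over states ≠ 4 gives exactly h = [8, 8, 8, 8, 0, 8] (h[4] = 0 is the target).

h = [8.0000, 8.0000, 8.0000, 8.0000, 0.0000, 8.0000]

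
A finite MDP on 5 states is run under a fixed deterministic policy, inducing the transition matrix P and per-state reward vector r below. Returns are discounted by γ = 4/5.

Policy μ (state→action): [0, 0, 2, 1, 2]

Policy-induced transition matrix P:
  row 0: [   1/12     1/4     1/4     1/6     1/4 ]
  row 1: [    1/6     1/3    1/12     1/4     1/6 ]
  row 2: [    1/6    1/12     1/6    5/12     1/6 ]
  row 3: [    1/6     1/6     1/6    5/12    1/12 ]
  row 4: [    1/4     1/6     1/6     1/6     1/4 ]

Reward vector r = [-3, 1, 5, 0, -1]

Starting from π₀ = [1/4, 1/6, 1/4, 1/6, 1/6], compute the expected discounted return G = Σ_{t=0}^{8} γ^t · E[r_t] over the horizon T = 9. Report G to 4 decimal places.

t=0: π = [0.2500, 0.1667, 0.2500, 0.1667, 0.1667], E[r] = 0.5000, γ^t·E[r] = 0.500000, running G = 0.500000
t=1: π = [0.1597, 0.1944, 0.1736, 0.2847, 0.1875], E[r] = 0.3958, γ^t·E[r] = 0.316667, running G = 0.816667
t=2: π = [0.1690, 0.1979, 0.1638, 0.2975, 0.1719], E[r] = 0.3380, γ^t·E[r] = 0.216296, running G = 1.032963
t=3: π = [0.1669, 0.2001, 0.1643, 0.2985, 0.1703], E[r] = 0.3504, γ^t·E[r] = 0.179383, running G = 1.212346
t=4: π = [0.1669, 0.2002, 0.1639, 0.2990, 0.1699], E[r] = 0.3490, γ^t·E[r] = 0.142953, running G = 1.355299
t=5: π = [0.1669, 0.2003, 0.1639, 0.2991, 0.1698], E[r] = 0.3492, γ^t·E[r] = 0.114426, running G = 1.469725
t=6: π = [0.1669, 0.2003, 0.1639, 0.2991, 0.1698], E[r] = 0.3492, γ^t·E[r] = 0.091539, running G = 1.561264
t=7: π = [0.1669, 0.2003, 0.1639, 0.2991, 0.1698], E[r] = 0.3492, γ^t·E[r] = 0.073232, running G = 1.634497
t=8: π = [0.1669, 0.2003, 0.1639, 0.2991, 0.1698], E[r] = 0.3492, γ^t·E[r] = 0.058586, running G = 1.693082

G = 1.6931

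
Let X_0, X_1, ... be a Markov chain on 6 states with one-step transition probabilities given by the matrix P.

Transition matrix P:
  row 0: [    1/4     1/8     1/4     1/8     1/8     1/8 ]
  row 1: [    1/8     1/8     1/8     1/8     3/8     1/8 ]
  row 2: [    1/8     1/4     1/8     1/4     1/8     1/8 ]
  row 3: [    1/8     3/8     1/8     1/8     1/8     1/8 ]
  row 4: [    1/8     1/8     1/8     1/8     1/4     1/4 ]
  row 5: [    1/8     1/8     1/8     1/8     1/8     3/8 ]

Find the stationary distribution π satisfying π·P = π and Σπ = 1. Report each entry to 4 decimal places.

π = [0.1429, 0.1786, 0.1429, 0.1429, 0.1939, 0.1990]

Balance equations π_j = Σ_i π_i·P[i][j]:
  π_0 = 1/4·π_0 + 1/8·π_1 + 1/8·π_2 + 1/8·π_3 + 1/8·π_4 + 1/8·π_5
  π_1 = 1/8·π_0 + 1/8·π_1 + 1/4·π_2 + 3/8·π_3 + 1/8·π_4 + 1/8·π_5
  π_2 = 1/4·π_0 + 1/8·π_1 + 1/8·π_2 + 1/8·π_3 + 1/8·π_4 + 1/8·π_5
  π_3 = 1/8·π_0 + 1/8·π_1 + 1/4·π_2 + 1/8·π_3 + 1/8·π_4 + 1/8·π_5
  π_4 = 1/8·π_0 + 3/8·π_1 + 1/8·π_2 + 1/8·π_3 + 1/4·π_4 + 1/8·π_5
  normalize: π_0 + π_1 + π_2 + π_3 + π_4 + π_5 = 1
Solving the linear system gives exactly π = [1/7, 5/28, 1/7, 1/7, 19/98, 39/196].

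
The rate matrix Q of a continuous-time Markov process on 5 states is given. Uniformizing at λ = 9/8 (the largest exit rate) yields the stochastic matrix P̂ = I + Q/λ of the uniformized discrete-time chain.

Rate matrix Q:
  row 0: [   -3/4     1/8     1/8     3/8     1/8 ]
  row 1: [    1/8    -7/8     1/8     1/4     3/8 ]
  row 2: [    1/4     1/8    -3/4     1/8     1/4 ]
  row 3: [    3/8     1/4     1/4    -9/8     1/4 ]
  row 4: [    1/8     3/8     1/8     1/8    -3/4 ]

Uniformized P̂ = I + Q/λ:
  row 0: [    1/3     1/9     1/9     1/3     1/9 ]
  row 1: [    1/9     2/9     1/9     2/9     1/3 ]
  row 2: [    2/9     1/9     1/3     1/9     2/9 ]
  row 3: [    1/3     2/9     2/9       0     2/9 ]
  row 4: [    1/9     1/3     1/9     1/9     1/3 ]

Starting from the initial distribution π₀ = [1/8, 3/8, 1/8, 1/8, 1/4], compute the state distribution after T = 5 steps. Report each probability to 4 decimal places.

π = [0.2129, 0.2080, 0.1661, 0.1634, 0.2496]

t=0: π = [0.1250, 0.3750, 0.1250, 0.1250, 0.2500]
t=1: π = [0.1806, 0.2222, 0.1528, 0.1667, 0.2778]
t=2: π = [0.2052, 0.2160, 0.1636, 0.1574, 0.2577]
t=3: π = [0.2099, 0.2099, 0.1650, 0.1632, 0.2521]
t=4: π = [0.2124, 0.2086, 0.1659, 0.1629, 0.2502]
t=5: π = [0.2129, 0.2080, 0.1661, 0.1634, 0.2496]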